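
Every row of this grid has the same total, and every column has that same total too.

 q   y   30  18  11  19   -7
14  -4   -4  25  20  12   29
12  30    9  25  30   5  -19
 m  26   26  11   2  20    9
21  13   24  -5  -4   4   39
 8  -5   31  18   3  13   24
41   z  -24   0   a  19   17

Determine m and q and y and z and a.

Rows 2 and 3 both sum to 92, so that's the common total.
The known cells in column 5 total 62, leaving 92 − 62 = 30 for the blank.
The known cells in row 7 total 83, leaving 92 − 83 = 9 for the blank.
The known cells in column 2 total 69, leaving 92 − 69 = 23 for the blank.
The known cells in row 1 total 94, leaving 92 − 94 = -2 for the blank.
The known cells in row 4 total 94, leaving 92 − 94 = -2 for the blank.

m = -2, q = -2, y = 23, z = 9, a = 30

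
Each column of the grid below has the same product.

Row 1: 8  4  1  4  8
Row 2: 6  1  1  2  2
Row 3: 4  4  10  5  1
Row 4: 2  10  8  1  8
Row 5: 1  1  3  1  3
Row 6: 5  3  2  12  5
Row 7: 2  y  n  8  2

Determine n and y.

Columns 1 and 4 each multiply to 3840, so every column has product 3840.
Column 3: 1×1×10×8×3×2 = 480, so the missing entry is 3840 ÷ 480 = 8.
Column 2: 4×1×4×10×1×3 = 480, so the missing entry is 3840 ÷ 480 = 8.

n = 8, y = 8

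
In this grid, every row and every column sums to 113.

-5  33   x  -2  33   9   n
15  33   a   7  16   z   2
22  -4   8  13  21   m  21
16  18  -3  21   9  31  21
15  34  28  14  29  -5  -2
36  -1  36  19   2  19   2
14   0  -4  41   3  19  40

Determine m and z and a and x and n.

Column 7 has 2 + 21 + 21 − 2 + 2 + 40 = 84; the blank must be 113 − 84 = 29.
Row 1 has -5 + 33 − 2 + 33 + 9 + 29 = 97; the blank must be 113 − 97 = 16.
Column 3 has 16 + 8 − 3 + 28 + 36 − 4 = 81; the blank must be 113 − 81 = 32.
Row 2 has 15 + 33 + 32 + 7 + 16 + 2 = 105; the blank must be 113 − 105 = 8.
Row 3 has 22 − 4 + 8 + 13 + 21 + 21 = 81; the blank must be 113 − 81 = 32.

m = 32, z = 8, a = 32, x = 16, n = 29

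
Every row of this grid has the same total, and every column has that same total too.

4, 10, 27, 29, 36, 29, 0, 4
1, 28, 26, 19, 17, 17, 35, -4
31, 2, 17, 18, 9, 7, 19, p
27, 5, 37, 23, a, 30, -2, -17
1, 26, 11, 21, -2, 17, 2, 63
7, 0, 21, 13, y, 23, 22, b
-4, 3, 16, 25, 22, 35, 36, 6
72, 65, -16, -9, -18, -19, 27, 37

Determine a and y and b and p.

Rows 1 and 2 both sum to 139, so that's the common total.
Row 3: 31 + 2 + 17 + 18 + 9 + 7 + 19 = 103, so its missing entry is 139 − 103 = 36.
Row 4: 27 + 5 + 37 + 23 + 30 − 2 − 17 = 103, so its missing entry is 139 − 103 = 36.
Column 5: 36 + 17 + 9 + 36 − 2 + 22 − 18 = 100, so its missing entry is 139 − 100 = 39.
Row 6: 7 + 0 + 21 + 13 + 39 + 23 + 22 = 125, so its missing entry is 139 − 125 = 14.

a = 36, y = 39, b = 14, p = 36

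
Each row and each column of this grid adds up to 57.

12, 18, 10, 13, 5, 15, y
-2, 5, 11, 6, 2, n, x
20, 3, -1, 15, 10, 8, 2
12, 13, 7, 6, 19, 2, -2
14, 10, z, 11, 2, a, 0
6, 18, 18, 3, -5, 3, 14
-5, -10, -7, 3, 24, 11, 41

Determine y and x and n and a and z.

Column 3 has 10 + 11 − 1 + 7 + 18 − 7 = 38; the blank must be 57 − 38 = 19.
Row 1 has 12 + 18 + 10 + 13 + 5 + 15 = 73; the blank must be 57 − 73 = -16.
Row 5 has 14 + 10 + 19 + 11 + 2 + 0 = 56; the blank must be 57 − 56 = 1.
Column 6 has 15 + 8 + 2 + 1 + 3 + 11 = 40; the blank must be 57 − 40 = 17.
Row 2 has -2 + 5 + 11 + 6 + 2 + 17 = 39; the blank must be 57 − 39 = 18.

y = -16, x = 18, n = 17, a = 1, z = 19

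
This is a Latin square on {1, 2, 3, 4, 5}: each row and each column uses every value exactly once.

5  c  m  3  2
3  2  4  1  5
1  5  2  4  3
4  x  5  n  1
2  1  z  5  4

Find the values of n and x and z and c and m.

n = 2, x = 3, z = 3, c = 4, m = 1

For row 5, column 3: row 5 already has {1, 2, 4, 5}; that leaves 3.
For row 1, column 3: column 3 already has {2, 3, 4, 5}; that leaves 1.
Cell (1,2): row 1 already has {1, 2, 3, 5} → 4.
At (row 4, col 2): column 2 already has {1, 2, 4, 5}, so the value is 3.
At (row 4, col 4): row 4 already has {1, 3, 4, 5}, so the value is 2.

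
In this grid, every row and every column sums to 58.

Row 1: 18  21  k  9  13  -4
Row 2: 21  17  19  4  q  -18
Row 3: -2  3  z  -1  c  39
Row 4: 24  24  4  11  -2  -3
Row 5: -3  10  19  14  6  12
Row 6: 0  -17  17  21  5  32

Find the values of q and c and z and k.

Row 1: 18 + 21 + 9 + 13 − 4 = 57, so its missing entry is 58 − 57 = 1.
Row 2: 21 + 17 + 19 + 4 − 18 = 43, so its missing entry is 58 − 43 = 15.
Column 5: 13 + 15 − 2 + 6 + 5 = 37, so its missing entry is 58 − 37 = 21.
Row 3: -2 + 3 − 1 + 21 + 39 = 60, so its missing entry is 58 − 60 = -2.

q = 15, c = 21, z = -2, k = 1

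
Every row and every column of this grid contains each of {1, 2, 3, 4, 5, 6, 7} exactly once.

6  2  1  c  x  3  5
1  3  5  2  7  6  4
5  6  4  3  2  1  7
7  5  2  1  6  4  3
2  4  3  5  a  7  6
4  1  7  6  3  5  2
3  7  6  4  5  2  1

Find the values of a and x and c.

For row 5, column 5: row 5 already has {2, 3, 4, 5, 6, 7}; that leaves 1.
Cell (1,4): column 4 already has {1, 2, 3, 4, 5, 6} → 7.
For row 1, column 5: row 1 already has {1, 2, 3, 5, 6, 7}; that leaves 4.

a = 1, x = 4, c = 7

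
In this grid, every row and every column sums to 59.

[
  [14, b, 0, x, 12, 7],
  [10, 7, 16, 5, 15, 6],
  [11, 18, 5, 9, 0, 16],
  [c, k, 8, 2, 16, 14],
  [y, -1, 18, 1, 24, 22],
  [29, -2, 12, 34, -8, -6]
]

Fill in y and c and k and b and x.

y = -5, c = 0, k = 19, b = 18, x = 8

Row 5 has -1 + 18 + 1 + 24 + 22 = 64; the blank must be 59 − 64 = -5.
Column 4 has 5 + 9 + 2 + 1 + 34 = 51; the blank must be 59 − 51 = 8.
Row 1 has 14 + 0 + 8 + 12 + 7 = 41; the blank must be 59 − 41 = 18.
Column 2 has 18 + 7 + 18 − 1 − 2 = 40; the blank must be 59 − 40 = 19.
Row 4 has 19 + 8 + 2 + 16 + 14 = 59; the blank must be 59 − 59 = 0.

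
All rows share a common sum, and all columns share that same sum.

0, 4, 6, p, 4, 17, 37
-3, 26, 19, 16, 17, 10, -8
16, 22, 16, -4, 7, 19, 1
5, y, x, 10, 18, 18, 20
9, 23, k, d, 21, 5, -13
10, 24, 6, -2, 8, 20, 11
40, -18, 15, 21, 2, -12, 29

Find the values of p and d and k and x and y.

Rows 2 and 3 both sum to 77, so that's the common total.
Column 2: 4 + 26 + 22 + 23 + 24 − 18 = 81, so its missing entry is 77 − 81 = -4.
Row 1: 0 + 4 + 6 + 4 + 17 + 37 = 68, so its missing entry is 77 − 68 = 9.
Column 4: 9 + 16 − 4 + 10 − 2 + 21 = 50, so its missing entry is 77 − 50 = 27.
Row 5: 9 + 23 + 27 + 21 + 5 − 13 = 72, so its missing entry is 77 − 72 = 5.
Row 4: 5 − 4 + 10 + 18 + 18 + 20 = 67, so its missing entry is 77 − 67 = 10.

p = 9, d = 27, k = 5, x = 10, y = -4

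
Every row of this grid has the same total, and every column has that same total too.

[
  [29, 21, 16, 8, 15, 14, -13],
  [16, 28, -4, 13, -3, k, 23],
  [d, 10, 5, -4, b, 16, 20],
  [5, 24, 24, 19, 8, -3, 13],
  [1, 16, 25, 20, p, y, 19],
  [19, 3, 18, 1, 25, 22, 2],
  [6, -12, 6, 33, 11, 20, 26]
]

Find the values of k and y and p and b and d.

k = 17, y = 4, p = 5, b = 29, d = 14

Rows 1 and 4 both sum to 90, so that's the common total.
Row 2 has 16 + 28 − 4 + 13 − 3 + 23 = 73; the blank must be 90 − 73 = 17.
Column 1 has 29 + 16 + 5 + 1 + 19 + 6 = 76; the blank must be 90 − 76 = 14.
Row 3 has 14 + 10 + 5 − 4 + 16 + 20 = 61; the blank must be 90 − 61 = 29.
Column 5 has 15 − 3 + 29 + 8 + 25 + 11 = 85; the blank must be 90 − 85 = 5.
Row 5 has 1 + 16 + 25 + 20 + 5 + 19 = 86; the blank must be 90 − 86 = 4.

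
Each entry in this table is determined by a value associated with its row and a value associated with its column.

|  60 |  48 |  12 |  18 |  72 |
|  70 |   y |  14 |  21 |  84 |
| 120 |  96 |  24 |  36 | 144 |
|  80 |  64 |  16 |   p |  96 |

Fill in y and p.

Each row is a constant multiple of every other row — this is a multiplication table with the headers hidden.
Row 2 is 14/12 = 7/6 times row 1, so its entry in column 2 is 48 × 7/6 = 56.
Row 4 is 16/12 = 4/3 times row 1, so its entry in column 4 is 18 × 4/3 = 24.

y = 56, p = 24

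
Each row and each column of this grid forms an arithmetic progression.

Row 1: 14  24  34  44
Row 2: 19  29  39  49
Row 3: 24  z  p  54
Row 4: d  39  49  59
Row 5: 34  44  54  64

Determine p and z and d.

Along each row the entries change by 10 per step; down each column they change by 5.
Row 3: from 24 at column 1, stepping by 10 to column 3 gives 44.
Row 3: from 24 at column 1, stepping by 10 to column 2 gives 34.
Row 4: from 39 at column 2, stepping by 10 to column 1 gives 29.

p = 44, z = 34, d = 29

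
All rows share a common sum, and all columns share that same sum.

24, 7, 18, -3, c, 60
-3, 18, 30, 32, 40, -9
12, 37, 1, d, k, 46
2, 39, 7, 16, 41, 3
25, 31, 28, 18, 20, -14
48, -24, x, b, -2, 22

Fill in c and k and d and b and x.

Rows 2 and 4 both sum to 108, so that's the common total.
Row 1 has 24 + 7 + 18 − 3 + 60 = 106; the blank must be 108 − 106 = 2.
Column 5 has 2 + 40 + 41 + 20 − 2 = 101; the blank must be 108 − 101 = 7.
Row 3 has 12 + 37 + 1 + 7 + 46 = 103; the blank must be 108 − 103 = 5.
Column 4 has -3 + 32 + 5 + 16 + 18 = 68; the blank must be 108 − 68 = 40.
Row 6 has 48 − 24 + 40 − 2 + 22 = 84; the blank must be 108 − 84 = 24.

c = 2, k = 7, d = 5, b = 40, x = 24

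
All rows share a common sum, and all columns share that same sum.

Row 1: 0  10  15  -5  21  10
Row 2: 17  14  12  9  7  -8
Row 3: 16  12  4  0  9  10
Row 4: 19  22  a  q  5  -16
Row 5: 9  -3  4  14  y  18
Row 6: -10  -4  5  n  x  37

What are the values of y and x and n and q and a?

y = 9, x = 0, n = 23, q = 10, a = 11

Rows 1 and 2 both sum to 51, so that's the common total.
The known cells in row 5 total 42, leaving 51 − 42 = 9 for the blank.
The known cells in column 5 total 51, leaving 51 − 51 = 0 for the blank.
The known cells in row 6 total 28, leaving 51 − 28 = 23 for the blank.
The known cells in column 4 total 41, leaving 51 − 41 = 10 for the blank.
The known cells in row 4 total 40, leaving 51 − 40 = 11 for the blank.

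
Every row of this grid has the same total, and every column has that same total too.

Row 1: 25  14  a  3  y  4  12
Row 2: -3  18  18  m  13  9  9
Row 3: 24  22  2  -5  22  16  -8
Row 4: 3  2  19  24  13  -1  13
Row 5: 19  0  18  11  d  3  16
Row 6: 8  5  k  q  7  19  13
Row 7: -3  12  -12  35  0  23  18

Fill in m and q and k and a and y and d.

Rows 3 and 4 both sum to 73, so that's the common total.
Row 5: 19 + 0 + 18 + 11 + 3 + 16 = 67, so its missing entry is 73 − 67 = 6.
Column 5: 13 + 22 + 13 + 6 + 7 + 0 = 61, so its missing entry is 73 − 61 = 12.
Row 1: 25 + 14 + 3 + 12 + 4 + 12 = 70, so its missing entry is 73 − 70 = 3.
Row 2: -3 + 18 + 18 + 13 + 9 + 9 = 64, so its missing entry is 73 − 64 = 9.
Column 4: 3 + 9 − 5 + 24 + 11 + 35 = 77, so its missing entry is 73 − 77 = -4.
Row 6: 8 + 5 − 4 + 7 + 19 + 13 = 48, so its missing entry is 73 − 48 = 25.

m = 9, q = -4, k = 25, a = 3, y = 12, d = 6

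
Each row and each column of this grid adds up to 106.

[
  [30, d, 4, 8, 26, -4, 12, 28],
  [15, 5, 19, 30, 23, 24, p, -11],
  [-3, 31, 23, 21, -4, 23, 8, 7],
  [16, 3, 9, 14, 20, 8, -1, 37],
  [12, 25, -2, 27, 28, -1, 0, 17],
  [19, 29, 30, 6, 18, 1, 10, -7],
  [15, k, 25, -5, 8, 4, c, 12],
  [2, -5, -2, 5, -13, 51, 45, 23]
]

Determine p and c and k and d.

Row 2: 15 + 5 + 19 + 30 + 23 + 24 − 11 = 105, so its missing entry is 106 − 105 = 1.
Column 7: 12 + 1 + 8 − 1 + 0 + 10 + 45 = 75, so its missing entry is 106 − 75 = 31.
Row 7: 15 + 25 − 5 + 8 + 4 + 31 + 12 = 90, so its missing entry is 106 − 90 = 16.
Row 1: 30 + 4 + 8 + 26 − 4 + 12 + 28 = 104, so its missing entry is 106 − 104 = 2.

p = 1, c = 31, k = 16, d = 2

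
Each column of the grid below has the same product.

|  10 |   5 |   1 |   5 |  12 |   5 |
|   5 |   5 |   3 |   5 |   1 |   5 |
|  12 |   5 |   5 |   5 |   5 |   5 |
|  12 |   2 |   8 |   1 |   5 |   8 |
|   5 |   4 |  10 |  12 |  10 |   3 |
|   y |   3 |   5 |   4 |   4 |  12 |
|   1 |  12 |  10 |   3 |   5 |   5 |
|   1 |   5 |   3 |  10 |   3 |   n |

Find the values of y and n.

Columns 2 and 4 each multiply to 180000, so every column has product 180000.
Column 1: 10×5×12×12×5×1×1 = 36000, so the missing entry is 180000 ÷ 36000 = 5.
Column 6: 5×5×5×8×3×12×5 = 180000, so the missing entry is 180000 ÷ 180000 = 1.

y = 5, n = 1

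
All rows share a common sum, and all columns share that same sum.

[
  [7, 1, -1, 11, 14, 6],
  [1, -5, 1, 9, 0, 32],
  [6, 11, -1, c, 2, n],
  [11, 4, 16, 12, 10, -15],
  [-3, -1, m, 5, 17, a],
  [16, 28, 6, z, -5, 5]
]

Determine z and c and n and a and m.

z = -12, c = 13, n = 7, a = 3, m = 17

Rows 1 and 2 both sum to 38, so that's the common total.
The known cells in column 3 total 21, leaving 38 − 21 = 17 for the blank.
The known cells in row 5 total 35, leaving 38 − 35 = 3 for the blank.
The known cells in row 6 total 50, leaving 38 − 50 = -12 for the blank.
The known cells in column 4 total 25, leaving 38 − 25 = 13 for the blank.
The known cells in row 3 total 31, leaving 38 − 31 = 7 for the blank.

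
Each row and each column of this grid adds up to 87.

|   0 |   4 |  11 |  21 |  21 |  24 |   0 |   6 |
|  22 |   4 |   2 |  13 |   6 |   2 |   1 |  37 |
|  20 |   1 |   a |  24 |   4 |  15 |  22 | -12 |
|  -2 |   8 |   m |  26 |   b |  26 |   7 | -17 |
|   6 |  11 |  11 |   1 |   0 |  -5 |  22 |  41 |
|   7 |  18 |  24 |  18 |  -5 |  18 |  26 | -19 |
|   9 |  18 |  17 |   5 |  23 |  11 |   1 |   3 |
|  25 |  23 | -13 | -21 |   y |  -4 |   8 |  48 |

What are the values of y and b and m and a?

y = 21, b = 17, m = 22, a = 13

Row 8: 25 + 23 − 13 − 21 − 4 + 8 + 48 = 66, so its missing entry is 87 − 66 = 21.
Column 5: 21 + 6 + 4 + 0 − 5 + 23 + 21 = 70, so its missing entry is 87 − 70 = 17.
Row 4: -2 + 8 + 26 + 17 + 26 + 7 − 17 = 65, so its missing entry is 87 − 65 = 22.
Row 3: 20 + 1 + 24 + 4 + 15 + 22 − 12 = 74, so its missing entry is 87 − 74 = 13.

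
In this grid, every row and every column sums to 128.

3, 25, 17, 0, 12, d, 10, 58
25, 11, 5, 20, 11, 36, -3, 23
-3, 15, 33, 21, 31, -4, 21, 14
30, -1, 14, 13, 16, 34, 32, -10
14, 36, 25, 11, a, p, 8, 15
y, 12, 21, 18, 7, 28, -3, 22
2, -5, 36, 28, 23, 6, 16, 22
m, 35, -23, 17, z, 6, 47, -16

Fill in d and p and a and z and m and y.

The known cells in row 6 total 105, leaving 128 − 105 = 23 for the blank.
The known cells in column 1 total 94, leaving 128 − 94 = 34 for the blank.
The known cells in row 8 total 100, leaving 128 − 100 = 28 for the blank.
The known cells in column 5 total 128, leaving 128 − 128 = 0 for the blank.
The known cells in row 5 total 109, leaving 128 − 109 = 19 for the blank.
The known cells in row 1 total 125, leaving 128 − 125 = 3 for the blank.

d = 3, p = 19, a = 0, z = 28, m = 34, y = 23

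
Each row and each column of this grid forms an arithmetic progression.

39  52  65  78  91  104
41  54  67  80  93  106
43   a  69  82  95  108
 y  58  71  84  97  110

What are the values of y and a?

y = 45, a = 56

Along each row the entries change by 13 per step; down each column they change by 2.
Row 4: from 58 at column 2, stepping by 13 to column 1 gives 45.
Row 3: from 43 at column 1, stepping by 13 to column 2 gives 56.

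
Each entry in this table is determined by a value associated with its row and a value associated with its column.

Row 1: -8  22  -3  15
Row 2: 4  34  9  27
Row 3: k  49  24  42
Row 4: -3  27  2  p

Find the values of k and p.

k = 19, p = 20

The difference between any two rows is the same in every column — this is an addition table with the headers hidden.
Row 3 minus row 1 is 24 − (-3) = 27, so its entry in column 1 is -8 + 27 = 19.
Row 4 minus row 1 is 2 − (-3) = 5, so its entry in column 4 is 15 + 5 = 20.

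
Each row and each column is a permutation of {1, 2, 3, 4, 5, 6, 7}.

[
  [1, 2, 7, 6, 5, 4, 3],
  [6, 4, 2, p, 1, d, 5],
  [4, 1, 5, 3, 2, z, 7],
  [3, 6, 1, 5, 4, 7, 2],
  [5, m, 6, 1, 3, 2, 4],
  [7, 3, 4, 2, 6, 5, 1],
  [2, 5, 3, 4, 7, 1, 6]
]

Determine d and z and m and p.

Cell (2,4): column 4 already has {1, 2, 3, 4, 5, 6} → 7.
Cell (3,6): row 3 already has {1, 2, 3, 4, 5, 7} → 6.
At (row 5, col 2): row 5 already has {1, 2, 3, 4, 5, 6}, so the value is 7.
At (row 2, col 6): row 2 already has {1, 2, 4, 5, 6, 7}, so the value is 3.

d = 3, z = 6, m = 7, p = 7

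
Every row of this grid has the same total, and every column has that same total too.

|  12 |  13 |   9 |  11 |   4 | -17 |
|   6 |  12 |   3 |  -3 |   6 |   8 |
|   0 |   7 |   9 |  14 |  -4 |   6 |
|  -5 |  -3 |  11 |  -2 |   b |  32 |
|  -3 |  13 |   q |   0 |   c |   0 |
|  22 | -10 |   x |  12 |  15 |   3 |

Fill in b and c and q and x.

Rows 1 and 2 both sum to 32, so that's the common total.
Row 4 has -5 − 3 + 11 − 2 + 32 = 33; the blank must be 32 − 33 = -1.
Column 5 has 4 + 6 − 4 − 1 + 15 = 20; the blank must be 32 − 20 = 12.
Row 5 has -3 + 13 + 0 + 12 + 0 = 22; the blank must be 32 − 22 = 10.
Row 6 has 22 − 10 + 12 + 15 + 3 = 42; the blank must be 32 − 42 = -10.

b = -1, c = 12, q = 10, x = -10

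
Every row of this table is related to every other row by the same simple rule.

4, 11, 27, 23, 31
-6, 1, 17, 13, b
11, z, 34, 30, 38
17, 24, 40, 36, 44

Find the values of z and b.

z = 18, b = 21

The difference between any two rows is the same in every column — this is an addition table with the headers hidden.
Row 3 minus row 1 is 11 − 4 = 7, so its entry in column 2 is 11 + 7 = 18.
Row 2 minus row 1 is -6 − 4 = -10, so its entry in column 5 is 31 + (-10) = 21.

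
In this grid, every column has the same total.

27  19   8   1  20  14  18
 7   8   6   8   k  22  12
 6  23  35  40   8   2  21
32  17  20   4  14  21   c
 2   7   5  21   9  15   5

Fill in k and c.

k = 23, c = 18

Columns 4 and 6 both add up to 74, so every column sums to 74.
Column 5: 20 + 8 + 14 + 9 = 51, so the missing entry is 74 − 51 = 23.
Column 7: 18 + 12 + 21 + 5 = 56, so the missing entry is 74 − 56 = 18.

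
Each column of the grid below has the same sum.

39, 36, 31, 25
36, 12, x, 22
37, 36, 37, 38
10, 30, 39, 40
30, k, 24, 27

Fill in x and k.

x = 21, k = 38

Columns 1 and 4 both add up to 152, so every column sums to 152.
Column 3: 31 + 37 + 39 + 24 = 131, so the missing entry is 152 − 131 = 21.
Column 2: 36 + 12 + 36 + 30 = 114, so the missing entry is 152 − 114 = 38.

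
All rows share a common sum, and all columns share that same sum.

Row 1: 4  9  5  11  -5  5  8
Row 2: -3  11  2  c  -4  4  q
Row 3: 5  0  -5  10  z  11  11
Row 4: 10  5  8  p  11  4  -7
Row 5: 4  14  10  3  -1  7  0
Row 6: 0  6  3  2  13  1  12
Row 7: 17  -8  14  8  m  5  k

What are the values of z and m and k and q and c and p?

z = 5, m = 18, k = -17, q = 30, c = -3, p = 6

Rows 1 and 5 both sum to 37, so that's the common total.
The known cells in row 3 total 32, leaving 37 − 32 = 5 for the blank.
The known cells in column 5 total 19, leaving 37 − 19 = 18 for the blank.
The known cells in row 4 total 31, leaving 37 − 31 = 6 for the blank.
The known cells in row 7 total 54, leaving 37 − 54 = -17 for the blank.
The known cells in column 7 total 7, leaving 37 − 7 = 30 for the blank.
The known cells in row 2 total 40, leaving 37 − 40 = -3 for the blank.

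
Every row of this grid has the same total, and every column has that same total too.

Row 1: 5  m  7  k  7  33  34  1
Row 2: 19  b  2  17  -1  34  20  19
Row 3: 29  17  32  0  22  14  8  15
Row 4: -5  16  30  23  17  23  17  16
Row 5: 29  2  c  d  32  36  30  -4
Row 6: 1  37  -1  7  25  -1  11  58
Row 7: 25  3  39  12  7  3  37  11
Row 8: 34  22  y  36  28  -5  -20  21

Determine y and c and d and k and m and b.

Rows 3 and 4 both sum to 137, so that's the common total.
The known cells in row 2 total 110, leaving 137 − 110 = 27 for the blank.
The known cells in column 2 total 124, leaving 137 − 124 = 13 for the blank.
The known cells in row 1 total 100, leaving 137 − 100 = 37 for the blank.
The known cells in column 4 total 132, leaving 137 − 132 = 5 for the blank.
The known cells in row 5 total 130, leaving 137 − 130 = 7 for the blank.
The known cells in row 8 total 116, leaving 137 − 116 = 21 for the blank.

y = 21, c = 7, d = 5, k = 37, m = 13, b = 27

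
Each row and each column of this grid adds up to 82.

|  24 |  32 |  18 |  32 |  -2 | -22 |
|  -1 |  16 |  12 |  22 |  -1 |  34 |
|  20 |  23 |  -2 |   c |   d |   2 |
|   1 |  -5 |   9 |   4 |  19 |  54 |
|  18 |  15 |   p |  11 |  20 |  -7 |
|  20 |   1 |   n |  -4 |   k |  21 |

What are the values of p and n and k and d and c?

Row 5 has 18 + 15 + 11 + 20 − 7 = 57; the blank must be 82 − 57 = 25.
Column 4 has 32 + 22 + 4 + 11 − 4 = 65; the blank must be 82 − 65 = 17.
Row 3 has 20 + 23 − 2 + 17 + 2 = 60; the blank must be 82 − 60 = 22.
Column 5 has -2 − 1 + 22 + 19 + 20 = 58; the blank must be 82 − 58 = 24.
Row 6 has 20 + 1 − 4 + 24 + 21 = 62; the blank must be 82 − 62 = 20.

p = 25, n = 20, k = 24, d = 22, c = 17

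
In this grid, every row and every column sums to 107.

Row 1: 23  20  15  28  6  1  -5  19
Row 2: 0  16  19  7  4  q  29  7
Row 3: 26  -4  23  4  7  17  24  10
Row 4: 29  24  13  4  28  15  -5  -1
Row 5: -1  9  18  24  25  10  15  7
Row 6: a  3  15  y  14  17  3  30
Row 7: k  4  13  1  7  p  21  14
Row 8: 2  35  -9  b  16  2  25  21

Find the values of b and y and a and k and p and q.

b = 15, y = 24, a = 1, k = 27, p = 20, q = 25

Row 2 has 0 + 16 + 19 + 7 + 4 + 29 + 7 = 82; the blank must be 107 − 82 = 25.
Column 6 has 1 + 25 + 17 + 15 + 10 + 17 + 2 = 87; the blank must be 107 − 87 = 20.
Row 8 has 2 + 35 − 9 + 16 + 2 + 25 + 21 = 92; the blank must be 107 − 92 = 15.
Row 7 has 4 + 13 + 1 + 7 + 20 + 21 + 14 = 80; the blank must be 107 − 80 = 27.
Column 1 has 23 + 0 + 26 + 29 − 1 + 27 + 2 = 106; the blank must be 107 − 106 = 1.
Row 6 has 1 + 3 + 15 + 14 + 17 + 3 + 30 = 83; the blank must be 107 − 83 = 24.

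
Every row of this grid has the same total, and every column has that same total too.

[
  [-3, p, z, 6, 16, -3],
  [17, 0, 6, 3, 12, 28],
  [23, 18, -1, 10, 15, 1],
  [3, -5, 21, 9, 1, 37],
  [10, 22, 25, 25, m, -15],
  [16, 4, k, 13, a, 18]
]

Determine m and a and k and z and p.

m = -1, a = 23, k = -8, z = 23, p = 27

Rows 2 and 3 both sum to 66, so that's the common total.
Row 5: 10 + 22 + 25 + 25 − 15 = 67, so its missing entry is 66 − 67 = -1.
Column 2: 0 + 18 − 5 + 22 + 4 = 39, so its missing entry is 66 − 39 = 27.
Column 5: 16 + 12 + 15 + 1 − 1 = 43, so its missing entry is 66 − 43 = 23.
Row 1: -3 + 27 + 6 + 16 − 3 = 43, so its missing entry is 66 − 43 = 23.
Row 6: 16 + 4 + 13 + 23 + 18 = 74, so its missing entry is 66 − 74 = -8.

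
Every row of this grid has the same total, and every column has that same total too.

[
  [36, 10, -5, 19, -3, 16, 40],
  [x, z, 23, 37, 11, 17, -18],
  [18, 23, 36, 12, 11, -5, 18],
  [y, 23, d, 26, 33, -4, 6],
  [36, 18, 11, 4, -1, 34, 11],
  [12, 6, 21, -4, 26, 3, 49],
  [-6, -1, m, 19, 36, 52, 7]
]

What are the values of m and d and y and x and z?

m = 6, d = 21, y = 8, x = 9, z = 34

Rows 1 and 3 both sum to 113, so that's the common total.
The known cells in row 7 total 107, leaving 113 − 107 = 6 for the blank.
The known cells in column 2 total 79, leaving 113 − 79 = 34 for the blank.
The known cells in row 2 total 104, leaving 113 − 104 = 9 for the blank.
The known cells in column 1 total 105, leaving 113 − 105 = 8 for the blank.
The known cells in row 4 total 92, leaving 113 − 92 = 21 for the blank.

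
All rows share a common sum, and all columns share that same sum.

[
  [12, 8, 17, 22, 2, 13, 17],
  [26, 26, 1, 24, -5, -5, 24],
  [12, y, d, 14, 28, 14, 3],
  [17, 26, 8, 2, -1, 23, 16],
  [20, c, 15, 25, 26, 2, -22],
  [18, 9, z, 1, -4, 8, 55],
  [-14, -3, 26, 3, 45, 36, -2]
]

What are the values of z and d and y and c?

z = 4, d = 20, y = 0, c = 25

Rows 1 and 2 both sum to 91, so that's the common total.
Row 5: 20 + 15 + 25 + 26 + 2 − 22 = 66, so its missing entry is 91 − 66 = 25.
Column 2: 8 + 26 + 26 + 25 + 9 − 3 = 91, so its missing entry is 91 − 91 = 0.
Row 3: 12 + 0 + 14 + 28 + 14 + 3 = 71, so its missing entry is 91 − 71 = 20.
Row 6: 18 + 9 + 1 − 4 + 8 + 55 = 87, so its missing entry is 91 − 87 = 4.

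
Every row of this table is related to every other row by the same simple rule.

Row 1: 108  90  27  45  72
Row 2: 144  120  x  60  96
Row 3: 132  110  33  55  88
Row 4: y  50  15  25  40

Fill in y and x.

Each row is a constant multiple of every other row — this is a multiplication table with the headers hidden.
Row 4 is 50/90 = 5/9 times row 1, so its entry in column 1 is 108 × 5/9 = 60.
Row 2 is 120/90 = 4/3 times row 1, so its entry in column 3 is 27 × 4/3 = 36.

y = 60, x = 36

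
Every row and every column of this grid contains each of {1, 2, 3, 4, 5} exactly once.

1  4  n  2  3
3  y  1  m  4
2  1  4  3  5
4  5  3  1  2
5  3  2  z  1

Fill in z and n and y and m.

z = 4, n = 5, y = 2, m = 5

Cell (2,2): column 2 already has {1, 3, 4, 5} → 2.
Cell (1,3): row 1 already has {1, 2, 3, 4} → 5.
At (row 2, col 4): row 2 already has {1, 2, 3, 4}, so the value is 5.
For row 5, column 4: row 5 already has {1, 2, 3, 5}; that leaves 4.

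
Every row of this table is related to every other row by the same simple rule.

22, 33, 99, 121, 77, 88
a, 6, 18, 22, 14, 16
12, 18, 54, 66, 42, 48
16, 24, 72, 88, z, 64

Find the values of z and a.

Each row is a constant multiple of every other row — this is a multiplication table with the headers hidden.
Row 4 is 72/99 = 8/11 times row 1, so its entry in column 5 is 77 × 8/11 = 56.
Row 2 is 18/99 = 2/11 times row 1, so its entry in column 1 is 22 × 2/11 = 4.

z = 56, a = 4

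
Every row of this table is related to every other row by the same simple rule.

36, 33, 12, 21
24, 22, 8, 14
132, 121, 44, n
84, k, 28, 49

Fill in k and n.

Each row is a constant multiple of every other row — this is a multiplication table with the headers hidden.
Row 4 is 84/36 = 7/3 times row 1, so its entry in column 2 is 33 × 7/3 = 77.
Row 3 is 132/36 = 11/3 times row 1, so its entry in column 4 is 21 × 11/3 = 77.

k = 77, n = 77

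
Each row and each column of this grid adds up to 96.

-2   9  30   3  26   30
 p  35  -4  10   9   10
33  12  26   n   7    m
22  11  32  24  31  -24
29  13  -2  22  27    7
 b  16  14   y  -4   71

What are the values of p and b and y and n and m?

p = 36, b = -22, y = 21, n = 16, m = 2

The known cells in row 2 total 60, leaving 96 − 60 = 36 for the blank.
The known cells in column 1 total 118, leaving 96 − 118 = -22 for the blank.
The known cells in row 6 total 75, leaving 96 − 75 = 21 for the blank.
The known cells in column 4 total 80, leaving 96 − 80 = 16 for the blank.
The known cells in row 3 total 94, leaving 96 − 94 = 2 for the blank.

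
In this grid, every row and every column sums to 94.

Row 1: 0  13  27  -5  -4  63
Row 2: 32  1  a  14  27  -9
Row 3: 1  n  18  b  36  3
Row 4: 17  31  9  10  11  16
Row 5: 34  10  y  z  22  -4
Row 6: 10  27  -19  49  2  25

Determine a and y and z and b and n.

a = 29, y = 30, z = 2, b = 24, n = 12

The known cells in row 2 total 65, leaving 94 − 65 = 29 for the blank.
The known cells in column 2 total 82, leaving 94 − 82 = 12 for the blank.
The known cells in column 3 total 64, leaving 94 − 64 = 30 for the blank.
The known cells in row 5 total 92, leaving 94 − 92 = 2 for the blank.
The known cells in row 3 total 70, leaving 94 − 70 = 24 for the blank.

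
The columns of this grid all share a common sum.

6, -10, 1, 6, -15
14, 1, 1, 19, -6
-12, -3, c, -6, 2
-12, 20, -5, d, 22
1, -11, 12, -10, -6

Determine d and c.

The complete columns each total -3.
Column 4 is missing -3 − 9 = -12 (since 6 + 19 − 6 − 10 = 9).
Column 3 is missing -3 − 9 = -12 (since 1 + 1 − 5 + 12 = 9).

d = -12, c = -12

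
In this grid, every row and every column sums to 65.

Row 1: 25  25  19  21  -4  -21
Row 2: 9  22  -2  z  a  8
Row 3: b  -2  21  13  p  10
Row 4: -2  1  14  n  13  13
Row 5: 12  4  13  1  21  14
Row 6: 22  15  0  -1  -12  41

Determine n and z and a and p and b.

n = 26, z = 5, a = 23, p = 24, b = -1

The known cells in column 1 total 66, leaving 65 − 66 = -1 for the blank.
The known cells in row 3 total 41, leaving 65 − 41 = 24 for the blank.
The known cells in column 5 total 42, leaving 65 − 42 = 23 for the blank.
The known cells in row 4 total 39, leaving 65 − 39 = 26 for the blank.
The known cells in row 2 total 60, leaving 65 − 60 = 5 for the blank.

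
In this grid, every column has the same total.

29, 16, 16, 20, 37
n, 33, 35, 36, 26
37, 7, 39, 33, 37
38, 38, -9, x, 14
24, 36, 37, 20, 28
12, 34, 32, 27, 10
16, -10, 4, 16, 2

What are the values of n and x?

The complete columns each total 154.
Column 1 is missing 154 − 156 = -2 (since 29 + 37 + 38 + 24 + 12 + 16 = 156).
Column 4 is missing 154 − 152 = 2 (since 20 + 36 + 33 + 20 + 27 + 16 = 152).

n = -2, x = 2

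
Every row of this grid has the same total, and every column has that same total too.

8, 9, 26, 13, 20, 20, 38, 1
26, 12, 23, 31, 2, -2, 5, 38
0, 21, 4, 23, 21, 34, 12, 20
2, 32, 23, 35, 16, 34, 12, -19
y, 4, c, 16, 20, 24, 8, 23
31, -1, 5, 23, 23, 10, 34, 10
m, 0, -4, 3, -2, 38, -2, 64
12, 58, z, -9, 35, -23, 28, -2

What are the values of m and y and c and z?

Rows 1 and 2 both sum to 135, so that's the common total.
The known cells in row 8 total 99, leaving 135 − 99 = 36 for the blank.
The known cells in column 3 total 113, leaving 135 − 113 = 22 for the blank.
The known cells in row 5 total 117, leaving 135 − 117 = 18 for the blank.
The known cells in row 7 total 97, leaving 135 − 97 = 38 for the blank.

m = 38, y = 18, c = 22, z = 36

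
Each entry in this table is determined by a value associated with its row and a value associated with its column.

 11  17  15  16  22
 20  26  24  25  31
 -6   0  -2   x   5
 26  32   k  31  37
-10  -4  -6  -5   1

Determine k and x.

k = 30, x = -1

The difference between any two rows is the same in every column — this is an addition table with the headers hidden.
Row 4 minus row 1 is 26 − 11 = 15, so its entry in column 3 is 15 + 15 = 30.
Row 3 minus row 1 is -6 − 11 = -17, so its entry in column 4 is 16 + (-17) = -1.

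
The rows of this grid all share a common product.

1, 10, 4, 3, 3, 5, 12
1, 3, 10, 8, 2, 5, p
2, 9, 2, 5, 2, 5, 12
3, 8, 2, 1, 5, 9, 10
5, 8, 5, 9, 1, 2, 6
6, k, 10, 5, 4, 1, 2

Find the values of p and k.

p = 9, k = 9

Rows 1 and 3 each multiply to 21600, so every row has product 21600.
Row 2: 1×3×10×8×2×5 = 2400, so the missing entry is 21600 ÷ 2400 = 9.
Row 6: 6×10×5×4×1×2 = 2400, so the missing entry is 21600 ÷ 2400 = 9.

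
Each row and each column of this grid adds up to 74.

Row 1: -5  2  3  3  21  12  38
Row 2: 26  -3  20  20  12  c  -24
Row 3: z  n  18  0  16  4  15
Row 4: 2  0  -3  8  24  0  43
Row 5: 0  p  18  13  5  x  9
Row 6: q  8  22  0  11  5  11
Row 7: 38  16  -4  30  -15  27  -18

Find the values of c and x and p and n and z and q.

The known cells in row 2 total 51, leaving 74 − 51 = 23 for the blank.
The known cells in column 6 total 71, leaving 74 − 71 = 3 for the blank.
The known cells in row 6 total 57, leaving 74 − 57 = 17 for the blank.
The known cells in column 1 total 78, leaving 74 − 78 = -4 for the blank.
The known cells in row 3 total 49, leaving 74 − 49 = 25 for the blank.
The known cells in row 5 total 48, leaving 74 − 48 = 26 for the blank.

c = 23, x = 3, p = 26, n = 25, z = -4, q = 17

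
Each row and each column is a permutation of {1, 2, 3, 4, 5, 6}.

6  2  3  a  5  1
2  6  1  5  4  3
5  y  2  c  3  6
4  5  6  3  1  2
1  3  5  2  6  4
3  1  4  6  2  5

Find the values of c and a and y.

For row 1, column 4: row 1 already has {1, 2, 3, 5, 6}; that leaves 4.
Cell (3,4): column 4 already has {2, 3, 4, 5, 6} → 1.
At (row 3, col 2): row 3 already has {1, 2, 3, 5, 6}, so the value is 4.

c = 1, a = 4, y = 4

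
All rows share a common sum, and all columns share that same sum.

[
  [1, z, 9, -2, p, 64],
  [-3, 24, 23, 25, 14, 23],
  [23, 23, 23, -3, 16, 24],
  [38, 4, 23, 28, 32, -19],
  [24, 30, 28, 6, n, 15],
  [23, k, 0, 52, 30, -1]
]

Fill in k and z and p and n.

k = 2, z = 23, p = 11, n = 3

Rows 2 and 3 both sum to 106, so that's the common total.
Row 6: 23 + 0 + 52 + 30 − 1 = 104, so its missing entry is 106 − 104 = 2.
Column 2: 24 + 23 + 4 + 30 + 2 = 83, so its missing entry is 106 − 83 = 23.
Row 1: 1 + 23 + 9 − 2 + 64 = 95, so its missing entry is 106 − 95 = 11.
Row 5: 24 + 30 + 28 + 6 + 15 = 103, so its missing entry is 106 − 103 = 3.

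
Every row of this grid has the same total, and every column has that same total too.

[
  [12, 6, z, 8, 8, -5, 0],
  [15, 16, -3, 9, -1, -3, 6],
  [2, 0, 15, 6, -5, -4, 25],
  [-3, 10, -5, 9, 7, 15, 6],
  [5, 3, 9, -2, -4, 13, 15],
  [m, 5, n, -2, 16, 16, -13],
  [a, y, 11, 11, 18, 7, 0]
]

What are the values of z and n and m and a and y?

z = 10, n = 2, m = 15, a = -7, y = -1

Rows 2 and 3 both sum to 39, so that's the common total.
Column 2: 6 + 16 + 0 + 10 + 3 + 5 = 40, so its missing entry is 39 − 40 = -1.
Row 1: 12 + 6 + 8 + 8 − 5 + 0 = 29, so its missing entry is 39 − 29 = 10.
Row 7: -1 + 11 + 11 + 18 + 7 + 0 = 46, so its missing entry is 39 − 46 = -7.
Column 1: 12 + 15 + 2 − 3 + 5 − 7 = 24, so its missing entry is 39 − 24 = 15.
Row 6: 15 + 5 − 2 + 16 + 16 − 13 = 37, so its missing entry is 39 − 37 = 2.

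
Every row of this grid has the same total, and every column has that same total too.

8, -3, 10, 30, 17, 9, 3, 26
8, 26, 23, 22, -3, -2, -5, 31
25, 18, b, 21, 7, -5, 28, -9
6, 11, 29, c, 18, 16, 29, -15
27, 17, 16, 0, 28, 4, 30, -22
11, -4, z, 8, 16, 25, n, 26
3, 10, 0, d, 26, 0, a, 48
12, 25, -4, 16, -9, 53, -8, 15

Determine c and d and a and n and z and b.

c = 6, d = -3, a = 16, n = 7, z = 11, b = 15

Rows 1 and 2 both sum to 100, so that's the common total.
Row 4: 6 + 11 + 29 + 18 + 16 + 29 − 15 = 94, so its missing entry is 100 − 94 = 6.
Row 3: 25 + 18 + 21 + 7 − 5 + 28 − 9 = 85, so its missing entry is 100 − 85 = 15.
Column 4: 30 + 22 + 21 + 6 + 0 + 8 + 16 = 103, so its missing entry is 100 − 103 = -3.
Row 7: 3 + 10 + 0 − 3 + 26 + 0 + 48 = 84, so its missing entry is 100 − 84 = 16.
Column 7: 3 − 5 + 28 + 29 + 30 + 16 − 8 = 93, so its missing entry is 100 − 93 = 7.
Row 6: 11 − 4 + 8 + 16 + 25 + 7 + 26 = 89, so its missing entry is 100 − 89 = 11.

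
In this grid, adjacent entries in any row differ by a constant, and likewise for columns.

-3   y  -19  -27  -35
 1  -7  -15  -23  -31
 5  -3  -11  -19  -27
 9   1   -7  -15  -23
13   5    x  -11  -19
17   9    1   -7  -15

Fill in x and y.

x = -3, y = -11

Along each row the entries change by -8 per step; down each column they change by 4.
Row 5: from 13 at column 1, stepping by -8 to column 3 gives -3.
Row 1: from -3 at column 1, stepping by -8 to column 2 gives -11.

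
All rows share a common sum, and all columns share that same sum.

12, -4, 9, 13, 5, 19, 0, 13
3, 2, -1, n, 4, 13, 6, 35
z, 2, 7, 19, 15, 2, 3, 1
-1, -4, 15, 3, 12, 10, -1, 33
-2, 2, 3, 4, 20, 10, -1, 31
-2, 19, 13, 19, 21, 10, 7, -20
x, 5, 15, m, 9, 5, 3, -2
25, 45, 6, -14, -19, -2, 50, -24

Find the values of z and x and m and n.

z = 18, x = 14, m = 18, n = 5

Rows 1 and 4 both sum to 67, so that's the common total.
Row 2: 3 + 2 − 1 + 4 + 13 + 6 + 35 = 62, so its missing entry is 67 − 62 = 5.
Column 4: 13 + 5 + 19 + 3 + 4 + 19 − 14 = 49, so its missing entry is 67 − 49 = 18.
Row 3: 2 + 7 + 19 + 15 + 2 + 3 + 1 = 49, so its missing entry is 67 − 49 = 18.
Row 7: 5 + 15 + 18 + 9 + 5 + 3 − 2 = 53, so its missing entry is 67 − 53 = 14.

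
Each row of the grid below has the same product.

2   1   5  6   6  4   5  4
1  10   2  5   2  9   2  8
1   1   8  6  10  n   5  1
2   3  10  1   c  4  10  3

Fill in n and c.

n = 12, c = 4

Rows 1 and 2 each multiply to 28800, so every row has product 28800.
Row 3: 1×1×8×6×10×5×1 = 2400, so the missing entry is 28800 ÷ 2400 = 12.
Row 4: 2×3×10×1×4×10×3 = 7200, so the missing entry is 28800 ÷ 7200 = 4.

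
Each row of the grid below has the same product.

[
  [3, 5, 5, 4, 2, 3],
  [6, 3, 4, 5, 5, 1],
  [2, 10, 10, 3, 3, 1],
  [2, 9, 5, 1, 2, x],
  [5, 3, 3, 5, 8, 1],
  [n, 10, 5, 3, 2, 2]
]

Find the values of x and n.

Rows 3 and 5 each multiply to 1800, so every row has product 1800.
Row 4: 2×9×5×1×2 = 180, so the missing entry is 1800 ÷ 180 = 10.
Row 6: 10×5×3×2×2 = 600, so the missing entry is 1800 ÷ 600 = 3.

x = 10, n = 3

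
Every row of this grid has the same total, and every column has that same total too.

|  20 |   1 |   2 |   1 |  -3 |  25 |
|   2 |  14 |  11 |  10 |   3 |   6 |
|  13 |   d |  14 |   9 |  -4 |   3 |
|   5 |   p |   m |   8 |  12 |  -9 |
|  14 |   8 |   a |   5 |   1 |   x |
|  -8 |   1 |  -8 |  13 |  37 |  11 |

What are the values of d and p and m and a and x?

d = 11, p = 11, m = 19, a = 8, x = 10

Rows 1 and 2 both sum to 46, so that's the common total.
Row 3 has 13 + 14 + 9 − 4 + 3 = 35; the blank must be 46 − 35 = 11.
Column 2 has 1 + 14 + 11 + 8 + 1 = 35; the blank must be 46 − 35 = 11.
Column 6 has 25 + 6 + 3 − 9 + 11 = 36; the blank must be 46 − 36 = 10.
Row 5 has 14 + 8 + 5 + 1 + 10 = 38; the blank must be 46 − 38 = 8.
Row 4 has 5 + 11 + 8 + 12 − 9 = 27; the blank must be 46 − 27 = 19.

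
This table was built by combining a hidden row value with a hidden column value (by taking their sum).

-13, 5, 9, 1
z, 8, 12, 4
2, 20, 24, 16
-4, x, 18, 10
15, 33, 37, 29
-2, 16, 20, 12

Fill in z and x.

The difference between any two rows is the same in every column — this is an addition table with the headers hidden.
Row 2 minus row 1 is 12 − 9 = 3, so its entry in column 1 is -13 + 3 = -10.
Row 4 minus row 1 is 18 − 9 = 9, so its entry in column 2 is 5 + 9 = 14.

z = -10, x = 14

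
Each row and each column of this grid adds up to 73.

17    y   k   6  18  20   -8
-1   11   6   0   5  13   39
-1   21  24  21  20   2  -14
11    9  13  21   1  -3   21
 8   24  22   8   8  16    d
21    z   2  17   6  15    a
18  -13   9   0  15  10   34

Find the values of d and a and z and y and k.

d = -13, a = 14, z = -2, y = 23, k = -3

Row 5 has 8 + 24 + 22 + 8 + 8 + 16 = 86; the blank must be 73 − 86 = -13.
Column 3 has 6 + 24 + 13 + 22 + 2 + 9 = 76; the blank must be 73 − 76 = -3.
Row 1 has 17 − 3 + 6 + 18 + 20 − 8 = 50; the blank must be 73 − 50 = 23.
Column 2 has 23 + 11 + 21 + 9 + 24 − 13 = 75; the blank must be 73 − 75 = -2.
Row 6 has 21 − 2 + 2 + 17 + 6 + 15 = 59; the blank must be 73 − 59 = 14.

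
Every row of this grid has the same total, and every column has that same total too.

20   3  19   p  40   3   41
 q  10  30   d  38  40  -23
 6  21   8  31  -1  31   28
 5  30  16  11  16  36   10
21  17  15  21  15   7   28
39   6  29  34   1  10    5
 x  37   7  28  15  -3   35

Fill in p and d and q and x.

Rows 3 and 4 both sum to 124, so that's the common total.
Row 1 has 20 + 3 + 19 + 40 + 3 + 41 = 126; the blank must be 124 − 126 = -2.
Column 4 has -2 + 31 + 11 + 21 + 34 + 28 = 123; the blank must be 124 − 123 = 1.
Row 2 has 10 + 30 + 1 + 38 + 40 − 23 = 96; the blank must be 124 − 96 = 28.
Row 7 has 37 + 7 + 28 + 15 − 3 + 35 = 119; the blank must be 124 − 119 = 5.

p = -2, d = 1, q = 28, x = 5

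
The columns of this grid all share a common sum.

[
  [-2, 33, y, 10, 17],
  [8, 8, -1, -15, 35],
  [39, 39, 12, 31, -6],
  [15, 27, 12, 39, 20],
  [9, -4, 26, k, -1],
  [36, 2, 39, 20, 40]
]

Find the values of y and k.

Columns 2 and 5 both add up to 105, so every column sums to 105.
Column 3: -1 + 12 + 12 + 26 + 39 = 88, so the missing entry is 105 − 88 = 17.
Column 4: 10 − 15 + 31 + 39 + 20 = 85, so the missing entry is 105 − 85 = 20.

y = 17, k = 20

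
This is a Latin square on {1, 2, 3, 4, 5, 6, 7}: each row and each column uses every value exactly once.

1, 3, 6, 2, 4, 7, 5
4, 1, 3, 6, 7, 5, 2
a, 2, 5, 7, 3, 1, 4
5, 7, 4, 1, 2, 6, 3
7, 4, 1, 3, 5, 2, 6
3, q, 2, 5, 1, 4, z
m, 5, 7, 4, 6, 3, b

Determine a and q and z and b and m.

a = 6, q = 6, z = 7, b = 1, m = 2

For row 3, column 1: row 3 already has {1, 2, 3, 4, 5, 7}; that leaves 6.
For row 6, column 2: column 2 already has {1, 2, 3, 4, 5, 7}; that leaves 6.
At (row 6, col 7): row 6 already has {1, 2, 3, 4, 5, 6}, so the value is 7.
At (row 7, col 1): column 1 already has {1, 3, 4, 5, 6, 7}, so the value is 2.
At (row 7, col 7): row 7 already has {2, 3, 4, 5, 6, 7}, so the value is 1.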